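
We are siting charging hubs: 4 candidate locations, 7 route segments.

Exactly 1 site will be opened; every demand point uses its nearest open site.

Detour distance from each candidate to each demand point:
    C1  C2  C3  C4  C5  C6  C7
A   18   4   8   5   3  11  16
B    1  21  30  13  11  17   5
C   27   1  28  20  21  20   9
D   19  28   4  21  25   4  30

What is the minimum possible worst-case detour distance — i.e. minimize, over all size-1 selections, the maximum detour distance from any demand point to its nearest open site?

18

Open {A}.
  Farthest demand point is C1 at detour distance 18 (to A); all others are ≤ 18.
With {C} the worst case is 28.
With {B} the worst case is 30.
No size-1 selection achieves below 18.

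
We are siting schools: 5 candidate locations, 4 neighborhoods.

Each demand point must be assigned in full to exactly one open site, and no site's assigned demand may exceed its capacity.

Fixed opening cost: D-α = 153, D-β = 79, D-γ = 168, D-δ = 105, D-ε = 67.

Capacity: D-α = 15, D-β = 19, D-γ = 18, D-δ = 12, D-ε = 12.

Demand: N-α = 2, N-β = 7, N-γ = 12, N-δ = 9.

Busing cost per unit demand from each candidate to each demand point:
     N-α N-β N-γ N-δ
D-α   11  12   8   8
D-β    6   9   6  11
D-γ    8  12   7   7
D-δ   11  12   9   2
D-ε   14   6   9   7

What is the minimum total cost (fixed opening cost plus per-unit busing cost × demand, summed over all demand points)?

Open {D-β, D-δ}; cheapest assignment that respects the capacities:
  D-β (cap 19, load 19): N-β, N-γ — cost 7×9 + 12×6 = 135
  D-δ (cap 12, load 11): N-α, N-δ — cost 2×11 + 9×2 = 40
  Shipping 175, fixed 184 → total 359.
  Any other capacity-feasible assignment to {D-β, D-δ} ships for at least 175.
Compare {D-β, D-ε}: its best feasible assignment gives total 372.
Compare {D-β, D-δ, D-ε}: its best feasible assignment gives total 395.
Every other set of open sites that can feasibly serve all demand totals ≥ 372 even under its best assignment. Minimum: 359.

359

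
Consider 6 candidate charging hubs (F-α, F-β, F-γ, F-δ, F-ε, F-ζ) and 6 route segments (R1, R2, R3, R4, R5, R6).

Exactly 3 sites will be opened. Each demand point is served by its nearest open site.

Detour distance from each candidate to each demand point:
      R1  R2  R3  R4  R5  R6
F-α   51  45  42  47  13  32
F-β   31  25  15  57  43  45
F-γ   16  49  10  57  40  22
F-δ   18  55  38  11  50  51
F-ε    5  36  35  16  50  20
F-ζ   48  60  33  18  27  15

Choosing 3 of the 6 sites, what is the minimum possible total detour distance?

Open {F-α, F-β, F-ε}.
  R1→F-ε 5, R2→F-β 25, R3→F-β 15, R4→F-ε 16, R5→F-α 13, R6→F-ε 20  ⇒ total 94.
Compare {F-α, F-γ, F-ε}: total 100.
Compare {F-β, F-ε, F-ζ}: total 103.
No size-3 selection does better; minimum is 94.

94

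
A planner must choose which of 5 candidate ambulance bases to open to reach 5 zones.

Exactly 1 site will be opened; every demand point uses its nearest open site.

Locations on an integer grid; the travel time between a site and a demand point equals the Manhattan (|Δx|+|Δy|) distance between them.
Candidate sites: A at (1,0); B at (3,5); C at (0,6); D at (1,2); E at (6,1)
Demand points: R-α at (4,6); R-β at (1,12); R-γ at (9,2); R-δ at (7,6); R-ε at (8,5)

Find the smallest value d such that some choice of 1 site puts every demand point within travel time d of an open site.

Open {B}.
  Farthest demand point is R-β at travel time 9 (to B); all others are ≤ 9.
With {D} the worst case is 10.
With {A} the worst case is 12.
No size-1 selection achieves below 9.

9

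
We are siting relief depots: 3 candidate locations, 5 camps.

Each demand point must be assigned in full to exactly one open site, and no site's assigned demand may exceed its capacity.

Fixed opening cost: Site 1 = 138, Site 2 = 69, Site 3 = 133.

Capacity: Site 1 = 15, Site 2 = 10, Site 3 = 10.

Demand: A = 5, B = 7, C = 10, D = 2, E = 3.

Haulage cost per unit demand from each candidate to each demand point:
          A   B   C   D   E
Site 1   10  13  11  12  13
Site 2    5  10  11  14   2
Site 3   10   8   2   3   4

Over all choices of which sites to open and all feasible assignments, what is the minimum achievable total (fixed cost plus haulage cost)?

506

Open {Site 1, Site 2, Site 3}; cheapest assignment that respects the capacities:
  Site 1 (cap 15, load 9): B, D — cost 7×13 + 2×12 = 115
  Site 2 (cap 10, load 8): A, E — cost 5×5 + 3×2 = 31
  Site 3 (cap 10, load 10): C — cost 10×2 = 20
  Shipping 166, fixed 340 → total 506.
  Any other capacity-feasible assignment to {Site 1, Site 2, Site 3} ships for at least 166.
Total demand is 27 and no other set of sites has combined capacity ≥ 27, so {Site 1, Site 2, Site 3} is the only feasible choice of open sites. Minimum: 506.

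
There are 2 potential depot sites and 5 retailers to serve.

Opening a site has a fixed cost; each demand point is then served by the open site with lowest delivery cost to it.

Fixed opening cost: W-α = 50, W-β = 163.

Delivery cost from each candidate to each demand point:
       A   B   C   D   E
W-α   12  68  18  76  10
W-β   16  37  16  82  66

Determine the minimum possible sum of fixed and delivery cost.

Open {W-α}: assign each demand point to its cheapest open site.
  A→W-α 12, B→W-α 68, C→W-α 18, D→W-α 76, E→W-α 10
  delivery cost 184, fixed 50 → total 234.
Compare {W-α, W-β}: delivery cost 151 + fixed 213 = 364.
Compare {W-β}: delivery cost 217 + fixed 163 = 380.

234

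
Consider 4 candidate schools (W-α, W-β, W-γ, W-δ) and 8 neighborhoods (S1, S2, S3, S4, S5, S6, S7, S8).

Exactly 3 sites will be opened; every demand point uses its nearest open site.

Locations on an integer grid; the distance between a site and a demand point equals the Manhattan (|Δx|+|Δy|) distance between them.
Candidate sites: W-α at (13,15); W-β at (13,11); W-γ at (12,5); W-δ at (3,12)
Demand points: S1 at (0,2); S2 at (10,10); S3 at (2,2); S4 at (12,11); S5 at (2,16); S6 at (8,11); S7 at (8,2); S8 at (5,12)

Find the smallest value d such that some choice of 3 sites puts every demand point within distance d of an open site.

Open {W-α, W-γ, W-δ}.
  Farthest demand point is S1 at distance 13 (to W-δ); all others are ≤ 13.
With {W-β, W-γ, W-δ} the worst case is 13.
With {W-α, W-β, W-δ} the worst case is 14.
No size-3 selection achieves below 13.

13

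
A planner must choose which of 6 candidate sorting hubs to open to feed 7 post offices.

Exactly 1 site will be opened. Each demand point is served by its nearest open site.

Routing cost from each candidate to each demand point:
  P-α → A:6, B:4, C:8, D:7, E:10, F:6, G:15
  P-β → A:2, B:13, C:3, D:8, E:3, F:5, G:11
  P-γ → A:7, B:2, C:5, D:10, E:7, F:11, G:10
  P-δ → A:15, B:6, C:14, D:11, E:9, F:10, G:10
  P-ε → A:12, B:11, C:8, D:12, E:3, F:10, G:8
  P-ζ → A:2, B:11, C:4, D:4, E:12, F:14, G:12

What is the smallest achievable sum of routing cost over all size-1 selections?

45

Open {P-β}.
  A→P-β 2, B→P-β 13, C→P-β 3, D→P-β 8, E→P-β 3, F→P-β 5, G→P-β 11  ⇒ total 45.
Compare {P-γ}: total 52.
Compare {P-α}: total 56.
No size-1 selection does better; minimum is 45.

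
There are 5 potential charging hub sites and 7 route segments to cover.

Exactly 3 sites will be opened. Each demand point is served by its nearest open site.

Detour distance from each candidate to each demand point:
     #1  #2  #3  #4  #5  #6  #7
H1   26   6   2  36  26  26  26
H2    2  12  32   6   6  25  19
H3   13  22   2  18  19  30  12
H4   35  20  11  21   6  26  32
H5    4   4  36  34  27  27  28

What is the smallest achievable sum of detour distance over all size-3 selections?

Open {H2, H3, H5}.
  #1→H2 2, #2→H5 4, #3→H3 2, #4→H2 6, #5→H2 6, #6→H2 25, #7→H3 12  ⇒ total 57.
Compare {H1, H2, H3}: total 59.
Compare {H1, H2, H5}: total 64.
No size-3 selection does better; minimum is 57.

57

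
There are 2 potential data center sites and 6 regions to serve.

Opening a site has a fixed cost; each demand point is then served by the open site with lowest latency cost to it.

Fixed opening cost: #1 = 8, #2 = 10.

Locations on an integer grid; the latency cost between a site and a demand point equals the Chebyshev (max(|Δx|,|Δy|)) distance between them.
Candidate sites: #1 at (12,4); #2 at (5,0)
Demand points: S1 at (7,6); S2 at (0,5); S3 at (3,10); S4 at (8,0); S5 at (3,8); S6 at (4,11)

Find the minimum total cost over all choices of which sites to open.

53

Open {#2}: assign each demand point to its cheapest open site.
  S1→#2 6, S2→#2 5, S3→#2 10, S4→#2 3, S5→#2 8, S6→#2 11
  latency cost 43, fixed 10 → total 53.
Compare {#1}: latency cost 47 + fixed 8 = 55.
Compare {#1, #2}: latency cost 38 + fixed 18 = 56.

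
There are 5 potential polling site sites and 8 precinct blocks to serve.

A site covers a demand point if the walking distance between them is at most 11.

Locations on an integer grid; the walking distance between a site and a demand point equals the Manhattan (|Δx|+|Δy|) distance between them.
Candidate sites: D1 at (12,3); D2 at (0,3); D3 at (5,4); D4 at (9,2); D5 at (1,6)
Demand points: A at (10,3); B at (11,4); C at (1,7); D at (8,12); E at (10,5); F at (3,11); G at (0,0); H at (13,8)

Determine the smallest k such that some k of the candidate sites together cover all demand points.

Coverage sets (demand points within 11 of each site):
  D1: {A, B, E, H}
  D2: {A, C, F, G}
  D3: {A, B, C, D, E, F, G}
  D4: {A, B, D, E, G, H}
  D5: {C, E, F, G}
No single site covers all 8 demand points.
But {D1, D3} covers everything, so the minimum is 2.

2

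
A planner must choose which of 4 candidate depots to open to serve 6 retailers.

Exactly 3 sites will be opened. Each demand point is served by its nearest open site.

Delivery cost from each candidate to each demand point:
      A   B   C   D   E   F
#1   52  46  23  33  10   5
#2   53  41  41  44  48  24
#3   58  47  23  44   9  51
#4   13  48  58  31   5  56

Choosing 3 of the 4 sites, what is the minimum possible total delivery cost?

Open {#1, #2, #4}.
  A→#4 13, B→#2 41, C→#1 23, D→#4 31, E→#4 5, F→#1 5  ⇒ total 118.
Compare {#1, #3, #4}: total 123.
Compare {#2, #3, #4}: total 137.
No size-3 selection does better; minimum is 118.

118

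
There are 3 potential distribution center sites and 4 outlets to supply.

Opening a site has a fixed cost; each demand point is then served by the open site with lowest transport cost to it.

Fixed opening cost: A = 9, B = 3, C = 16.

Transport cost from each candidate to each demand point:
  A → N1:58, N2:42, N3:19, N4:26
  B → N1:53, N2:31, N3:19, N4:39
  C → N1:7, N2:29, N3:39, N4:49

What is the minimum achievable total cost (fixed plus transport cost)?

106

Open {A, C}: assign each demand point to its cheapest open site.
  N1→C 7, N2→C 29, N3→A 19, N4→A 26
  transport cost 81, fixed 25 → total 106.
Compare {A, B, C}: transport cost 81 + fixed 28 = 109.
Compare {B, C}: transport cost 94 + fixed 19 = 113.
Compare {C}: transport cost 124 + fixed 16 = 140.
All other subsets cost ≥ 109. Minimum total cost: 106.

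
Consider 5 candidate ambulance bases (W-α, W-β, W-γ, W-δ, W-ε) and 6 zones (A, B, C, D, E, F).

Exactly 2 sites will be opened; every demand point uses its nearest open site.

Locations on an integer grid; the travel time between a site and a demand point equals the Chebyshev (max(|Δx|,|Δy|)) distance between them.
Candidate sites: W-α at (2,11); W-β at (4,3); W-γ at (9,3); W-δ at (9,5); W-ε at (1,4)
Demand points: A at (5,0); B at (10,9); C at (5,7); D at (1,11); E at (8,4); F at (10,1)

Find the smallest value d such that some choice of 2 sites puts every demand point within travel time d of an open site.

5

Open {W-α, W-δ}.
  Farthest demand point is A at travel time 5 (to W-δ); all others are ≤ 5.
With {W-α, W-β} the worst case is 6.
With {W-α, W-γ} the worst case is 6.
No size-2 selection achieves below 5.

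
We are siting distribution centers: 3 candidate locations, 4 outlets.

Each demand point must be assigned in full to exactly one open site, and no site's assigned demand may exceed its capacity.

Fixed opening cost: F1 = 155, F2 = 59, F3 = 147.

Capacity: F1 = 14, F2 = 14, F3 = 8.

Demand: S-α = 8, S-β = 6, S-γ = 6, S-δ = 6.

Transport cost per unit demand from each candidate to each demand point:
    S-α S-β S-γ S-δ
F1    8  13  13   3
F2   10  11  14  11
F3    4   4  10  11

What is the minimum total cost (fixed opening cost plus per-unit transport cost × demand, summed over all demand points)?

446

Open {F1, F2}; cheapest assignment that respects the capacities:
  F1 (cap 14, load 14): S-α, S-δ — cost 8×8 + 6×3 = 82
  F2 (cap 14, load 12): S-β, S-γ — cost 6×11 + 6×14 = 150
  Shipping 232, fixed 214 → total 446.
  Any other capacity-feasible assignment to {F1, F2} ships for at least 232.
Compare {F1, F2, F3}: its best feasible assignment gives total 551.
Every other set of open sites that can feasibly serve all demand totals ≥ 551 even under its best assignment. Minimum: 446.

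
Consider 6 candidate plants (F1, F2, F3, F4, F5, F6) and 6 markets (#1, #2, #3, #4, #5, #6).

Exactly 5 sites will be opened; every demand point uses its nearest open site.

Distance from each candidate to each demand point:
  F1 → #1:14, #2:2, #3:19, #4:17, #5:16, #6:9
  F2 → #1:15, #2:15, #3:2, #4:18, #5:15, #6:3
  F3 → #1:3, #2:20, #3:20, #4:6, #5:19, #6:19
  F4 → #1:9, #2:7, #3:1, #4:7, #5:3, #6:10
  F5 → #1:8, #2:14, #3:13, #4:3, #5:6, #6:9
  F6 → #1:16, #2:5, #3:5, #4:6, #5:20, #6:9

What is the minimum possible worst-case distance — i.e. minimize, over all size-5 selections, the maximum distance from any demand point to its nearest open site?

Open {F1, F2, F3, F4, F5}.
  Farthest demand point is #1 at distance 3 (to F3); all others are ≤ 3.
With {F2, F3, F4, F5, F6} the worst case is 5.
With {F1, F2, F3, F4, F6} the worst case is 6.
No size-5 selection achieves below 3.

3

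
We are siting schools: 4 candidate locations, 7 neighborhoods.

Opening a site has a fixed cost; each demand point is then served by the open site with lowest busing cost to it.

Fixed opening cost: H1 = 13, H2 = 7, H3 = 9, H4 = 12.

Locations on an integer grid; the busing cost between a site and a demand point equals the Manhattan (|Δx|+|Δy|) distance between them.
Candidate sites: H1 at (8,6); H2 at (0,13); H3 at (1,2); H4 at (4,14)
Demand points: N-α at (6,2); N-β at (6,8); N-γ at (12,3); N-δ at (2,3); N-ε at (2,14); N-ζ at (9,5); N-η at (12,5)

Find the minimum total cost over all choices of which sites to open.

Open {H1, H2}: assign each demand point to its cheapest open site.
  N-α→H1 6, N-β→H1 4, N-γ→H1 7, N-δ→H1 9, N-ε→H2 3, N-ζ→H1 2, N-η→H1 5
  busing cost 36, fixed 20 → total 56.
Compare {H1, H2, H3}: busing cost 28 + fixed 29 = 57.
Compare {H1}: busing cost 47 + fixed 13 = 60.
Compare {H1, H3}: busing cost 38 + fixed 22 = 60.
All other subsets cost ≥ 57. Minimum total cost: 56.

56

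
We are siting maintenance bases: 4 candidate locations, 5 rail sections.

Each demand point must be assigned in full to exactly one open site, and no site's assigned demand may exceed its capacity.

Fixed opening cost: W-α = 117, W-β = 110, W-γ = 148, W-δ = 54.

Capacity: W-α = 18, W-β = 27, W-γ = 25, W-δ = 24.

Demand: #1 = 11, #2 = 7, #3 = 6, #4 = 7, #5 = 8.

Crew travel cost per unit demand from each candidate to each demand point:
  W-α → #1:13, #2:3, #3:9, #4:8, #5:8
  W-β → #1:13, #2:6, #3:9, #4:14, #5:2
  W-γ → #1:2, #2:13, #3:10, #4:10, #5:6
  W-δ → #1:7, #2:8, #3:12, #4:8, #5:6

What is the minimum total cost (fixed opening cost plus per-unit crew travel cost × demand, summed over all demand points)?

409

Open {W-β, W-δ}; cheapest assignment that respects the capacities:
  W-β (cap 27, load 21): #2, #3, #5 — cost 7×6 + 6×9 + 8×2 = 112
  W-δ (cap 24, load 18): #1, #4 — cost 11×7 + 7×8 = 133
  Shipping 245, fixed 164 → total 409.
  Any other capacity-feasible assignment to {W-β, W-δ} ships for at least 245.
Compare {W-γ, W-δ}: its best feasible assignment gives total 444.
Compare {W-α, W-δ}: its best feasible assignment gives total 461.
Every other set of open sites that can feasibly serve all demand totals ≥ 444 even under its best assignment. Minimum: 409.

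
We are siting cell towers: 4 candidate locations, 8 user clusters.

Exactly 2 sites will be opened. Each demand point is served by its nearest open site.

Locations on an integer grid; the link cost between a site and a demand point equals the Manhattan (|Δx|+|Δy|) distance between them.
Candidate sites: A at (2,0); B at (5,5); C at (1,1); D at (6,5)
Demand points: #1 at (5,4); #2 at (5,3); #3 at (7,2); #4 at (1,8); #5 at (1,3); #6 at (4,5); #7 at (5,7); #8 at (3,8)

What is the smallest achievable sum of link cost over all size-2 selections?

25

Open {B, C}.
  #1→B 1, #2→B 2, #3→B 5, #4→B 7, #5→C 2, #6→B 1, #7→B 2, #8→B 5  ⇒ total 25.
Compare {A, B}: total 27.
Compare {B, D}: total 28.
No size-2 selection does better; minimum is 25.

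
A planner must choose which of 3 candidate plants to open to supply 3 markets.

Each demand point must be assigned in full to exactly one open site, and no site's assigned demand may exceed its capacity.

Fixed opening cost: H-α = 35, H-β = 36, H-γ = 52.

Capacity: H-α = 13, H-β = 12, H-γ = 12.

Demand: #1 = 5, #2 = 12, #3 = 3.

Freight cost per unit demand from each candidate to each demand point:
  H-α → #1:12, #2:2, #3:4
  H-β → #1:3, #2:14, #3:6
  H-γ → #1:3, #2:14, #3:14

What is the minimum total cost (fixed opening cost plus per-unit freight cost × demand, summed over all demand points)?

Open {H-α, H-β}; cheapest assignment that respects the capacities:
  H-α (cap 13, load 12): #2 — cost 12×2 = 24
  H-β (cap 12, load 8): #1, #3 — cost 5×3 + 3×6 = 33
  Shipping 57, fixed 71 → total 128.
  Any other capacity-feasible assignment to {H-α, H-β} ships for at least 57.
Compare {H-α, H-γ}: its best feasible assignment gives total 168.
Compare {H-α, H-β, H-γ}: its best feasible assignment gives total 180.
Every other set of open sites that can feasibly serve all demand totals ≥ 168 even under its best assignment. Minimum: 128.

128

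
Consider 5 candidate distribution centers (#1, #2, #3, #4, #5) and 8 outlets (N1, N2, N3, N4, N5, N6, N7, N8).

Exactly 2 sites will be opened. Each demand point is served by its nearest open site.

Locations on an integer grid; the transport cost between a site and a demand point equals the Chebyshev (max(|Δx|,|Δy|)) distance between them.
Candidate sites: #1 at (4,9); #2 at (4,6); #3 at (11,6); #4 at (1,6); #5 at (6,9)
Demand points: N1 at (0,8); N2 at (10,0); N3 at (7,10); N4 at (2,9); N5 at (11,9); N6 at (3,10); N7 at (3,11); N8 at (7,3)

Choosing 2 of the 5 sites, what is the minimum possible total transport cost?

25

Open {#1, #3}.
  N1→#1 4, N2→#3 6, N3→#1 3, N4→#1 2, N5→#3 3, N6→#1 1, N7→#1 2, N8→#3 4  ⇒ total 25.
Compare {#1, #2}: total 28.
Compare {#2, #5}: total 28.
No size-2 selection does better; minimum is 25.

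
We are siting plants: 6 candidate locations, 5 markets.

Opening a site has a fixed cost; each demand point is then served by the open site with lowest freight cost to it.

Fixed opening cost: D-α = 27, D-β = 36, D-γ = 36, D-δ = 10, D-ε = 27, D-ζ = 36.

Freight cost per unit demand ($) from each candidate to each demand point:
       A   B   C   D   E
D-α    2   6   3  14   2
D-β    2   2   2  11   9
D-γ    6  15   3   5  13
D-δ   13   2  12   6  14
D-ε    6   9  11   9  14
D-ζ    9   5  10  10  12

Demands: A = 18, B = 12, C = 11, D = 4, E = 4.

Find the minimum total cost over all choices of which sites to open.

162

Open {D-α, D-δ}: assign each demand point to its cheapest open site.
  A→D-α 18×2=36, B→D-δ 12×2=24, C→D-α 11×3=33, D→D-δ 4×6=24, E→D-α 4×2=8
  freight cost 125, fixed 37 → total 162.
Compare {D-α, D-β, D-δ}: freight cost 114 + fixed 73 = 187.
Compare {D-β, D-δ}: freight cost 142 + fixed 46 = 188.
Compare {D-α, D-δ, D-ε}: freight cost 125 + fixed 64 = 189.
All other subsets cost ≥ 187. Minimum total cost: 162.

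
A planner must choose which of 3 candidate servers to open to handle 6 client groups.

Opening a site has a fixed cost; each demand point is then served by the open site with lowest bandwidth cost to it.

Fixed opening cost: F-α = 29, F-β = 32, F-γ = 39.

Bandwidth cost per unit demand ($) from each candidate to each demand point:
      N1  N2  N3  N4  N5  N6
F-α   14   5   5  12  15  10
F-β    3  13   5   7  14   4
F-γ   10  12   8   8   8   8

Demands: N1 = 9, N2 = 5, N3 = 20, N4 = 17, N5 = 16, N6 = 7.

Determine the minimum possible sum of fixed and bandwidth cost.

527

Open {F-α, F-β, F-γ}: assign each demand point to its cheapest open site.
  N1→F-β 9×3=27, N2→F-α 5×5=25, N3→F-α 20×5=100, N4→F-β 17×7=119, N5→F-γ 16×8=128, N6→F-β 7×4=28
  bandwidth cost 427, fixed 100 → total 527.
Compare {F-β, F-γ}: bandwidth cost 462 + fixed 71 = 533.
Compare {F-α, F-β}: bandwidth cost 523 + fixed 61 = 584.
Compare {F-β}: bandwidth cost 563 + fixed 32 = 595.
All other subsets cost ≥ 533. Minimum total cost: 527.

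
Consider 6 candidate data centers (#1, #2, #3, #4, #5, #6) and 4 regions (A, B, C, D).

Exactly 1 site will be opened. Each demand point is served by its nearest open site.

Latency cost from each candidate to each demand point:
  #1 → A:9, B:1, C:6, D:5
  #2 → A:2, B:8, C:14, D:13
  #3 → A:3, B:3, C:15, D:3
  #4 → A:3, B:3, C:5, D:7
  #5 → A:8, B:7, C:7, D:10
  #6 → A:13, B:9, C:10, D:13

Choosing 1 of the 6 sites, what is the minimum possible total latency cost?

18

Open {#4}.
  A→#4 3, B→#4 3, C→#4 5, D→#4 7  ⇒ total 18.
Compare {#1}: total 21.
Compare {#3}: total 24.
No size-1 selection does better; minimum is 18.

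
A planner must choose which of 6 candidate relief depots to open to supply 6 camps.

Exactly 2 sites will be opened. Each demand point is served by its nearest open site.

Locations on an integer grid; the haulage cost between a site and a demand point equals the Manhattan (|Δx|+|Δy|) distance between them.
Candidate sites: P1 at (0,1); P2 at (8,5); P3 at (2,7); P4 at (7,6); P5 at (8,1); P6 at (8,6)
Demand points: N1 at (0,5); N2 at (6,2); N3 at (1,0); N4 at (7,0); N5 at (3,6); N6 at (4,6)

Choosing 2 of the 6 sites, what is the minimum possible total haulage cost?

22

Open {P3, P5}.
  N1→P3 4, N2→P5 3, N3→P3 8, N4→P5 2, N5→P3 2, N6→P3 3  ⇒ total 22.
Compare {P1, P4}: total 24.
Compare {P1, P3}: total 26.
No size-2 selection does better; minimum is 22.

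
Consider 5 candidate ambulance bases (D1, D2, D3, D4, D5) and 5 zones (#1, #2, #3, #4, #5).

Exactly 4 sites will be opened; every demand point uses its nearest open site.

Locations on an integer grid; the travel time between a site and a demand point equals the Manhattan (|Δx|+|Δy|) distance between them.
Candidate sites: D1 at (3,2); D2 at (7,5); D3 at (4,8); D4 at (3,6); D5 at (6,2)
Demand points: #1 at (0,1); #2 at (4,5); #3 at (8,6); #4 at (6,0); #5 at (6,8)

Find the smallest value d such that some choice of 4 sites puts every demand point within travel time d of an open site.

4

Open {D1, D2, D3, D5}.
  Farthest demand point is #1 at travel time 4 (to D1); all others are ≤ 4.
With {D1, D2, D4, D5} the worst case is 4.
With {D1, D2, D3, D4} the worst case is 5.
No size-4 selection achieves below 4.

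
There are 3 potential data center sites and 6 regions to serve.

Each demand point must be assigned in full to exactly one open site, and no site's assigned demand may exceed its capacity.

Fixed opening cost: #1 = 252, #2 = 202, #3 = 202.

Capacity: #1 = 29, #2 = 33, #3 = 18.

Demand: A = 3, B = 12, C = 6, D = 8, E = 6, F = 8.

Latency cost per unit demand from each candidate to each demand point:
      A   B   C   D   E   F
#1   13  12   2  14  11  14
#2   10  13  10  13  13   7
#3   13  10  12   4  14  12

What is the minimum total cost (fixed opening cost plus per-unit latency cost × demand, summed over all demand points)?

822

Open {#2, #3}; cheapest assignment that respects the capacities:
  #2 (cap 33, load 29): A, B, C, F — cost 3×10 + 12×13 + 6×10 + 8×7 = 302
  #3 (cap 18, load 14): D, E — cost 8×4 + 6×14 = 116
  Shipping 418, fixed 404 → total 822.
  Any other capacity-feasible assignment to {#2, #3} ships for at least 418.
Compare {#1, #3}: its best feasible assignment gives total 843.
Compare {#1, #2}: its best feasible assignment gives total 866.
Every other set of open sites that can feasibly serve all demand totals ≥ 843 even under its best assignment. Minimum: 822.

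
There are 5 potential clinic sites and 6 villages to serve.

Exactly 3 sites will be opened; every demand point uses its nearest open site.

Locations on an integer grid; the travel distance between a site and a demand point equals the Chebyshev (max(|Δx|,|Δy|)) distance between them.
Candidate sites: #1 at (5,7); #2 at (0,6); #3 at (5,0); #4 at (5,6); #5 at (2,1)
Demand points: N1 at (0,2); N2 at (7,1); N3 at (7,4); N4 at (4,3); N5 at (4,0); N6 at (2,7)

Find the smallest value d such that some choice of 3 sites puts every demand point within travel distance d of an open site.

Open {#1, #3, #5}.
  Farthest demand point is N3 at travel distance 3 (to #1); all others are ≤ 3.
With {#3, #4, #5} the worst case is 3.
With {#1, #2, #3} the worst case is 4.
No size-3 selection achieves below 3.

3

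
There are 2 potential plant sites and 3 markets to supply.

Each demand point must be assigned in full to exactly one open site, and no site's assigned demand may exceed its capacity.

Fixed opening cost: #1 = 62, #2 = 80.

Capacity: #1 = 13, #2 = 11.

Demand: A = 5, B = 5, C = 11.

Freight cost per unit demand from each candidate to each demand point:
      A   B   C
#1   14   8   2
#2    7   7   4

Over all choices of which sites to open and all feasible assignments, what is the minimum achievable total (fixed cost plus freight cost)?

234

Open {#1, #2}; cheapest assignment that respects the capacities:
  #1 (cap 13, load 11): C — cost 11×2 = 22
  #2 (cap 11, load 10): A, B — cost 5×7 + 5×7 = 70
  Shipping 92, fixed 142 → total 234.
  Any other capacity-feasible assignment to {#1, #2} ships for at least 92.
Total demand is 21 and no other set of sites has combined capacity ≥ 21, so {#1, #2} is the only feasible choice of open sites. Minimum: 234.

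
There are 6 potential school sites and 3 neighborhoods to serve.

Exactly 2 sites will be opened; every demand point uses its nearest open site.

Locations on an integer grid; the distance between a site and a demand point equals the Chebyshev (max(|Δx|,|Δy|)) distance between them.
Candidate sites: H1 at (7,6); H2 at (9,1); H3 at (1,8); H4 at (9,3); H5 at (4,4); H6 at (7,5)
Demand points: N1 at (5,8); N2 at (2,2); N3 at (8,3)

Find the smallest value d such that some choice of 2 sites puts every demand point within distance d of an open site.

3

Open {H1, H5}.
  Farthest demand point is N3 at distance 3 (to H1); all others are ≤ 3.
With {H5, H6} the worst case is 3.
With {H2, H5} the worst case is 4.
No size-2 selection achieves below 3.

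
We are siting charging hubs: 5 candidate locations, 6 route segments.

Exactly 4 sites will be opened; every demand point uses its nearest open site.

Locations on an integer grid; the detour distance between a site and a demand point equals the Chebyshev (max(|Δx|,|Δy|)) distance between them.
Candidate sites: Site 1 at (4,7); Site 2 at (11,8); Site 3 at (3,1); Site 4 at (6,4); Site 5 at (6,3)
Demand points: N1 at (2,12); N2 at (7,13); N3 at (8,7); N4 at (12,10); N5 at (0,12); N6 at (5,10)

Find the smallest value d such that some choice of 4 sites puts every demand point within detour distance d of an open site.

5

Open {Site 1, Site 2, Site 3, Site 4}.
  Farthest demand point is N1 at detour distance 5 (to Site 1); all others are ≤ 5.
With {Site 1, Site 2, Site 3, Site 5} the worst case is 5.
With {Site 1, Site 2, Site 4, Site 5} the worst case is 5.
No size-4 selection achieves below 5.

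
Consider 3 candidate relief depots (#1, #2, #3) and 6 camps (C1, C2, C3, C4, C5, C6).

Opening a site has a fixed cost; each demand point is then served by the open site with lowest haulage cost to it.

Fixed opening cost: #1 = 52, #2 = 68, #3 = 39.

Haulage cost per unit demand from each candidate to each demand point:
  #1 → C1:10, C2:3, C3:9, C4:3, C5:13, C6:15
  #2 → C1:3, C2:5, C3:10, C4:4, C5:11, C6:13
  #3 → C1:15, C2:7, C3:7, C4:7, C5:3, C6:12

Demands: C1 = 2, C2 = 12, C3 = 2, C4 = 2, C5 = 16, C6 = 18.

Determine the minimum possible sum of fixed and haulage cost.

Open {#1, #3}: assign each demand point to its cheapest open site.
  C1→#1 2×10=20, C2→#1 12×3=36, C3→#3 2×7=14, C4→#1 2×3=6, C5→#3 16×3=48, C6→#3 18×12=216
  haulage cost 340, fixed 91 → total 431.
Compare {#3}: haulage cost 406 + fixed 39 = 445.
Compare {#2, #3}: haulage cost 352 + fixed 107 = 459.
Compare {#1, #2, #3}: haulage cost 326 + fixed 159 = 485.
All other subsets cost ≥ 445. Minimum total cost: 431.

431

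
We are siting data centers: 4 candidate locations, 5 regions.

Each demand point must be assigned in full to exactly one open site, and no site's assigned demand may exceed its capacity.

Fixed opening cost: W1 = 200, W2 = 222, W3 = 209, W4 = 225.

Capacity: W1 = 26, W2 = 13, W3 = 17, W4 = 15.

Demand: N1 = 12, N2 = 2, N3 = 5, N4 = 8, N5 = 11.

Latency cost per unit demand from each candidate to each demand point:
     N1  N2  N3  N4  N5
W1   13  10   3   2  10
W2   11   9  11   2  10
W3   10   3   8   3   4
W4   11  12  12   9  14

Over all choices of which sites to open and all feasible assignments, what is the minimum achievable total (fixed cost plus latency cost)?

Open {W1, W3}; cheapest assignment that respects the capacities:
  W1 (cap 26, load 25): N1, N3, N4 — cost 12×13 + 5×3 + 8×2 = 187
  W3 (cap 17, load 13): N2, N5 — cost 2×3 + 11×4 = 50
  Shipping 237, fixed 409 → total 646.
  Any other capacity-feasible assignment to {W1, W3} ships for at least 237.
Compare {W1, W2}: its best feasible assignment gives total 715.
Compare {W1, W4}: its best feasible assignment gives total 718.
Every other set of open sites that can feasibly serve all demand totals ≥ 715 even under its best assignment. Minimum: 646.

646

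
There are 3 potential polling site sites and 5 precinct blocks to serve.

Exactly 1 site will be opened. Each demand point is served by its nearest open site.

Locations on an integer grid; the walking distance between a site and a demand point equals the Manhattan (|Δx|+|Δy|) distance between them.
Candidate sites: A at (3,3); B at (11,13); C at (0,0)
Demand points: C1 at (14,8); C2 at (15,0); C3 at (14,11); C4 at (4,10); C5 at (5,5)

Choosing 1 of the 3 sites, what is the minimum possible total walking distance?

54

Open {B}.
  C1→B 8, C2→B 17, C3→B 5, C4→B 10, C5→B 14  ⇒ total 54.
Compare {A}: total 62.
Compare {C}: total 86.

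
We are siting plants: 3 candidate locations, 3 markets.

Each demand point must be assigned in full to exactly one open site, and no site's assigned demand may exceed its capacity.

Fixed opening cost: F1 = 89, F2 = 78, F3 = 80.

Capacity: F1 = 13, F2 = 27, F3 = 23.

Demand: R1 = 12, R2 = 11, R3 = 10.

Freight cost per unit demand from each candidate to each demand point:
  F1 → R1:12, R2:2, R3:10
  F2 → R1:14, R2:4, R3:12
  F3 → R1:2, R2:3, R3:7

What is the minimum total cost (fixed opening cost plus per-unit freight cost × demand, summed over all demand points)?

285

Open {F1, F3}; cheapest assignment that respects the capacities:
  F1 (cap 13, load 11): R2 — cost 11×2 = 22
  F3 (cap 23, load 22): R1, R3 — cost 12×2 + 10×7 = 94
  Shipping 116, fixed 169 → total 285.
  Any other capacity-feasible assignment to {F1, F3} ships for at least 116.
Compare {F2, F3}: its best feasible assignment gives total 296.
Compare {F1, F2, F3}: its best feasible assignment gives total 363.
Every other set of open sites that can feasibly serve all demand totals ≥ 296 even under its best assignment. Minimum: 285.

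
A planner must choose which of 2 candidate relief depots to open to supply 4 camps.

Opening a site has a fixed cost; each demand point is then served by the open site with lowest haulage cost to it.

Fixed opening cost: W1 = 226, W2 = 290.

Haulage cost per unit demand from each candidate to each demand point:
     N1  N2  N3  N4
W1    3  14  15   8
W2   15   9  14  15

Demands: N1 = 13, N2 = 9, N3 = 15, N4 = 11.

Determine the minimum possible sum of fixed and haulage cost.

Open {W1}: assign each demand point to its cheapest open site.
  N1→W1 13×3=39, N2→W1 9×14=126, N3→W1 15×15=225, N4→W1 11×8=88
  haulage cost 478, fixed 226 → total 704.
Compare {W1, W2}: haulage cost 418 + fixed 516 = 934.
Compare {W2}: haulage cost 651 + fixed 290 = 941.

704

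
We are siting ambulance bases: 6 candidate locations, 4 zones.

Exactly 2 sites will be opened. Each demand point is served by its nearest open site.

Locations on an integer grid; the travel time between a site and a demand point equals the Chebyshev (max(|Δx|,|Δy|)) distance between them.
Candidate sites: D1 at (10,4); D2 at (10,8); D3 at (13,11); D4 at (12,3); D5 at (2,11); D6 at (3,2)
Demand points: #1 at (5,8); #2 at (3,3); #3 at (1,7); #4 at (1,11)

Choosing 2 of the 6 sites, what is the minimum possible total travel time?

9

Open {D5, D6}.
  #1→D5 3, #2→D6 1, #3→D5 4, #4→D5 1  ⇒ total 9.
Compare {D1, D5}: total 15.
Compare {D2, D5}: total 15.
No size-2 selection does better; minimum is 9.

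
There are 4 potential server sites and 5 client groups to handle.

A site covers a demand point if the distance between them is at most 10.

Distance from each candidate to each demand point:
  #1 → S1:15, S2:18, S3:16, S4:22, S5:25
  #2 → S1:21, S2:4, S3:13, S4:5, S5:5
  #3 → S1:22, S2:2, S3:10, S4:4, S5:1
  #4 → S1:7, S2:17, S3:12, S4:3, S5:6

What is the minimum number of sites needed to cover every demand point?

2

Coverage sets (demand points within 10 of each site):
  #1: {}
  #2: {S2, S4, S5}
  #3: {S2, S3, S4, S5}
  #4: {S1, S4, S5}
No single site covers all 5 demand points.
But {#3, #4} covers everything, so the minimum is 2.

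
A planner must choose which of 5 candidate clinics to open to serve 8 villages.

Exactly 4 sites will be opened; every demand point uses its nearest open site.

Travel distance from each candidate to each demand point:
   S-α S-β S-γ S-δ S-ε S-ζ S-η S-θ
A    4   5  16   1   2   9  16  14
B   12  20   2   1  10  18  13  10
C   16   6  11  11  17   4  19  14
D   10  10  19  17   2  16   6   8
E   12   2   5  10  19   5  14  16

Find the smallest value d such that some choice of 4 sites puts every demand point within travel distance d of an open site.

8

Open {A, B, C, D}.
  Farthest demand point is S-θ at travel distance 8 (to D); all others are ≤ 8.
With {A, B, D, E} the worst case is 8.
With {A, C, D, E} the worst case is 8.
No size-4 selection achieves below 8.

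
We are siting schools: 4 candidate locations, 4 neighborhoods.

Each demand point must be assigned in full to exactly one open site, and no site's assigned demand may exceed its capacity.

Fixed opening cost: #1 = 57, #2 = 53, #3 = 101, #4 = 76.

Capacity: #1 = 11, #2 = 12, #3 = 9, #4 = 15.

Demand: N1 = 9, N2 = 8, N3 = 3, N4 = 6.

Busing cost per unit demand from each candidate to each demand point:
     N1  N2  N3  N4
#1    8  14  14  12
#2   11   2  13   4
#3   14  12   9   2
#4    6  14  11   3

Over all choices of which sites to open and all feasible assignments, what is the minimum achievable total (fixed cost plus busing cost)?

Open {#2, #4}; cheapest assignment that respects the capacities:
  #2 (cap 12, load 11): N2, N3 — cost 8×2 + 3×13 = 55
  #4 (cap 15, load 15): N1, N4 — cost 9×6 + 6×3 = 72
  Shipping 127, fixed 129 → total 256.
  Any other capacity-feasible assignment to {#2, #4} ships for at least 127.
Compare {#1, #2, #4}: its best feasible assignment gives total 313.
Compare {#1, #2, #3}: its best feasible assignment gives total 338.
Every other set of open sites that can feasibly serve all demand totals ≥ 313 even under its best assignment. Minimum: 256.

256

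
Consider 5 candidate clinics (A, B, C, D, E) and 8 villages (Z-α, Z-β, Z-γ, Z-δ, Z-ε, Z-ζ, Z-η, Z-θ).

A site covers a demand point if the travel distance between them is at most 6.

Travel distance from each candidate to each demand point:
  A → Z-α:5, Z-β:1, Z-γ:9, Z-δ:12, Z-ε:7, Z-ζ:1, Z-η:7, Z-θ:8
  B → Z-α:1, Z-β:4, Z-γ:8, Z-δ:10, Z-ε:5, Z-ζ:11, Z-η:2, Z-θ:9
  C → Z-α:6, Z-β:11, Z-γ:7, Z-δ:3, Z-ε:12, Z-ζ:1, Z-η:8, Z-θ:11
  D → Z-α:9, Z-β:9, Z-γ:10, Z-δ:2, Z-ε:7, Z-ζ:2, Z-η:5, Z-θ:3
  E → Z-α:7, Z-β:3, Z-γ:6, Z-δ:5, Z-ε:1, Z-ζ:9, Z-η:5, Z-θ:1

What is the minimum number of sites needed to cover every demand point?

2

Coverage sets (demand points within 6 of each site):
  A: {Z-α, Z-β, Z-ζ}
  B: {Z-α, Z-β, Z-ε, Z-η}
  C: {Z-α, Z-δ, Z-ζ}
  D: {Z-δ, Z-ζ, Z-η, Z-θ}
  E: {Z-β, Z-γ, Z-δ, Z-ε, Z-η, Z-θ}
No single site covers all 8 demand points.
But {A, E} covers everything, so the minimum is 2.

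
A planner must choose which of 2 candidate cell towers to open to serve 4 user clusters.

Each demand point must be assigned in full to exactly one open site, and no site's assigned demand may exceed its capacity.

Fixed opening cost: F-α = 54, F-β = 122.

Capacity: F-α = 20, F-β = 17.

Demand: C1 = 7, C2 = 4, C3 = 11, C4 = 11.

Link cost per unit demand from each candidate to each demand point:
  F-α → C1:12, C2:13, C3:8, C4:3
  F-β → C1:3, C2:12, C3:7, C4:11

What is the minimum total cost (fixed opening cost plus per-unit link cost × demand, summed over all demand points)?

418

Open {F-α, F-β}; cheapest assignment that respects the capacities:
  F-α (cap 20, load 18): C1, C4 — cost 7×12 + 11×3 = 117
  F-β (cap 17, load 15): C2, C3 — cost 4×12 + 11×7 = 125
  Shipping 242, fixed 176 → total 418.
  Any other capacity-feasible assignment to {F-α, F-β} ships for at least 242.
Total demand is 33 and no other set of sites has combined capacity ≥ 33, so {F-α, F-β} is the only feasible choice of open sites. Minimum: 418.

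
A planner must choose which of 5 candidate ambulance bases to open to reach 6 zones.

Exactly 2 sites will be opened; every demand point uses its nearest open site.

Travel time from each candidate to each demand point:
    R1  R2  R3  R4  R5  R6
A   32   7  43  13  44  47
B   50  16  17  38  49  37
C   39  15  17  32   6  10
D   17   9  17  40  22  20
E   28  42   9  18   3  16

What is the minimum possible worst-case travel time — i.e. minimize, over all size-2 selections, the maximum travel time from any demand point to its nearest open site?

18

Open {D, E}.
  Farthest demand point is R4 at travel time 18 (to E); all others are ≤ 18.
With {A, D} the worst case is 22.
With {A, E} the worst case is 28.
No size-2 selection achieves below 18.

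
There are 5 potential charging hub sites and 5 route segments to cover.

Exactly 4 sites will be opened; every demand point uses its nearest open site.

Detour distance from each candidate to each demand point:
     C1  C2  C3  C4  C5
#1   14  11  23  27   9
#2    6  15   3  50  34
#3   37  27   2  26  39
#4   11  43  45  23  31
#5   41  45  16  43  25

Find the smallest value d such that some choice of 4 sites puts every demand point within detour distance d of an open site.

23

Open {#1, #2, #3, #4}.
  Farthest demand point is C4 at detour distance 23 (to #4); all others are ≤ 23.
With {#1, #2, #4, #5} the worst case is 23.
With {#1, #3, #4, #5} the worst case is 23.
No size-4 selection achieves below 23.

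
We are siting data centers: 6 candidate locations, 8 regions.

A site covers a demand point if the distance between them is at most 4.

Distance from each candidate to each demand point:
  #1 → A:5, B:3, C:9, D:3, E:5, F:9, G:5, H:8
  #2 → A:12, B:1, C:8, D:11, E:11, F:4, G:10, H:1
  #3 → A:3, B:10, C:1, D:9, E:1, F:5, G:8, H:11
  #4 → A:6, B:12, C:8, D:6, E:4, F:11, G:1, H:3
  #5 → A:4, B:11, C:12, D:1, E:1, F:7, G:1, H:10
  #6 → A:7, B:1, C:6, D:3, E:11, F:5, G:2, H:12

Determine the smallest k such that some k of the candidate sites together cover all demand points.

Coverage sets (demand points within 4 of each site):
  #1: {B, D}
  #2: {B, F, H}
  #3: {A, C, E}
  #4: {E, G, H}
  #5: {A, D, E, G}
  #6: {B, D, G}
No 2 sites suffice: every size-2 union leaves at least one demand point uncovered.
But {#2, #3, #5} covers everything, so the minimum is 3.

3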